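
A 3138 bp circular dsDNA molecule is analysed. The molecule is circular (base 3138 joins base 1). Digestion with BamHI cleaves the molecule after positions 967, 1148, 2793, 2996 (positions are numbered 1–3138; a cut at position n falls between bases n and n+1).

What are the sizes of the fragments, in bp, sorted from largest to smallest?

Circular molecule, 4 cuts → 4 fragments:
  1148 − 967 = 181 bp
  2793 − 1148 = 1645 bp
  2996 − 2793 = 203 bp
  wrap: 3138 − 2996 + 967 = 1109 bp
Sorted largest to smallest: 1645, 1109, 203, 181 bp.

1645, 1109, 203, 181 bp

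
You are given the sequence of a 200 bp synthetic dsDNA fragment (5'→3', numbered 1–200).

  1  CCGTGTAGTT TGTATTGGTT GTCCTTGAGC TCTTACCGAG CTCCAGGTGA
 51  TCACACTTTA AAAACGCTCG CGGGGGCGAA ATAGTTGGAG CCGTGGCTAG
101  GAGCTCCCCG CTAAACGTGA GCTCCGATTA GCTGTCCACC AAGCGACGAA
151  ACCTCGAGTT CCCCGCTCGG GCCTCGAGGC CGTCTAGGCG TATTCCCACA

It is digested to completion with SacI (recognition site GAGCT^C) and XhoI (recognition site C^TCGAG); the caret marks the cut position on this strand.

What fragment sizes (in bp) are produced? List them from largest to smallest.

63, 31, 30, 27, 20, 18, 11 bp

SacI sites (GAGCTC) start at positions 27, 38, 101, 119.
SacI cuts after base 5 of each site (before the last base), so after positions 31, 42, 105, 123.
XhoI sites (CTCGAG) start at positions 153, 173.
XhoI cuts after the first base of each site, so after positions 153, 173.
Combined cut positions: 31, 42, 105, 123, 153, 173.
Linear molecule, 6 cuts → 7 fragments:
  1–31 → 31 bp
  32–42 → 11 bp
  43–105 → 63 bp
  106–123 → 18 bp
  124–153 → 30 bp
  154–173 → 20 bp
  174–200 → 27 bp
Sorted largest to smallest: 63, 31, 30, 27, 20, 18, 11 bp.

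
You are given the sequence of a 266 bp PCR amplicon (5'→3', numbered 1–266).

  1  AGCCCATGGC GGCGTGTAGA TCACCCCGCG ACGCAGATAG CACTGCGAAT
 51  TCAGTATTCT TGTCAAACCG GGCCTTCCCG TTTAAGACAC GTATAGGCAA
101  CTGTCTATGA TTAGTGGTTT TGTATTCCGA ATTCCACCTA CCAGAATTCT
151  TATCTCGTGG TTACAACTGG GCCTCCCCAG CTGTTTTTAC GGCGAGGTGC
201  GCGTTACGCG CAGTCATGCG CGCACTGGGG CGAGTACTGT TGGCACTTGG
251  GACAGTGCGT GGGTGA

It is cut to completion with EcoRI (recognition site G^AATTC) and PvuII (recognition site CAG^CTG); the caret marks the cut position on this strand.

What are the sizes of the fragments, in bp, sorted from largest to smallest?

86, 82, 47, 36, 15 bp

EcoRI sites (GAATTC) start at positions 47, 129, 144.
EcoRI cuts after the first base of each site, so after positions 47, 129, 144.
The PvuII site (CAGCTG) starts at position 178.
PvuII cuts after base 3 of each site, so after position 180.
Combined cut positions: 47, 129, 144, 180.
Linear molecule, 4 cuts → 5 fragments:
  1–47 → 47 bp
  48–129 → 82 bp
  130–144 → 15 bp
  145–180 → 36 bp
  181–266 → 86 bp
Sorted largest to smallest: 86, 82, 47, 36, 15 bp.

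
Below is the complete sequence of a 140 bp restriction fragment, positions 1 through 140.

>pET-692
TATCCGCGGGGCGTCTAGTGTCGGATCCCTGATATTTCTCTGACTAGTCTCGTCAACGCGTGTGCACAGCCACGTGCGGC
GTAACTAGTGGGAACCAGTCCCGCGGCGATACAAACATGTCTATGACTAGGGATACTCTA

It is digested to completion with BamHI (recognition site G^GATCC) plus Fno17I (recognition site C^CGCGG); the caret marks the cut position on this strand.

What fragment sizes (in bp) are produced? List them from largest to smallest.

The BamHI site (GGATCC) starts at position 23.
BamHI cuts after the first base of each site, so after position 23.
Fno17I sites (CCGCGG) start at positions 4, 101.
Fno17I cuts after the first base of each site, so after positions 4, 101.
Combined cut positions: 4, 23, 101.
Linear molecule, 3 cuts → 4 fragments:
  1–4 → 4 bp
  5–23 → 19 bp
  24–101 → 78 bp
  102–140 → 39 bp
Sorted largest to smallest: 78, 39, 19, 4 bp.

78, 39, 19, 4 bp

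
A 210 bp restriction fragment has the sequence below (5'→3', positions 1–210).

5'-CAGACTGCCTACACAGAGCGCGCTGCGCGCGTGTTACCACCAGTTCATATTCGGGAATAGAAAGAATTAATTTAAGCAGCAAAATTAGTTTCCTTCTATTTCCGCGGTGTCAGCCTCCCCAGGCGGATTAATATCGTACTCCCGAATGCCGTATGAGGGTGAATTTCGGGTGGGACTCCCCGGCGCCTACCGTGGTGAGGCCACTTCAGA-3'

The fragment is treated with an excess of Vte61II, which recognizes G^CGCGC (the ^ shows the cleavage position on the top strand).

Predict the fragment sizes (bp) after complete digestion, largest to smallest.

Vte61II sites (GCGCGC) start at positions 18, 25.
Vte61II cuts after the first base of each site, so after positions 18, 25.
Linear molecule, 2 cuts → 3 fragments:
  1–18 → 18 bp
  19–25 → 7 bp
  26–210 → 185 bp
Sorted largest to smallest: 185, 18, 7 bp.

185, 18, 7 bp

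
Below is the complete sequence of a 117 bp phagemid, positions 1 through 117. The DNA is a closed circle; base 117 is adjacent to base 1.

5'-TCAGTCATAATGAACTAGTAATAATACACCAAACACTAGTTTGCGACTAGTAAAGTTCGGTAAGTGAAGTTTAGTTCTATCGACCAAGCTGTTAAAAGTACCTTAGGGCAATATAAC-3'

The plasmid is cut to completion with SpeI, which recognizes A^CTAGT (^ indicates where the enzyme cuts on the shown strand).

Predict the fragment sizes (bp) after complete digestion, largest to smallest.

SpeI sites (ACTAGT) start at positions 14, 35, 46.
SpeI cuts after the first base of each site, so after positions 14, 35, 46.
Circular molecule, 3 cuts → 3 fragments:
  15–35 → 21 bp
  36–46 → 11 bp
  47–117 then 1–14 → 71 + 14 = 85 bp
Sorted largest to smallest: 85, 21, 11 bp.

85, 21, 11 bp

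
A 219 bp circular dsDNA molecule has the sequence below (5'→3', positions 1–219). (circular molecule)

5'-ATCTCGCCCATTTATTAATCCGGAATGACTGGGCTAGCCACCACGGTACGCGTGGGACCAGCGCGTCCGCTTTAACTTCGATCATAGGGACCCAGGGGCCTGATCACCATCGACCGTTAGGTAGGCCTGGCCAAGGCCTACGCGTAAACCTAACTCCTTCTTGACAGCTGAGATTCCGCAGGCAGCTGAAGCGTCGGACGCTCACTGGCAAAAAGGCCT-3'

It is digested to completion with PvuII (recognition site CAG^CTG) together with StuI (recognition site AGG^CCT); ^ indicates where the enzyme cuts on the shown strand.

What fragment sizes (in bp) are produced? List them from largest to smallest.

128, 31, 31, 18, 11 bp

PvuII sites (CAGCTG) start at positions 165, 183.
PvuII cuts after base 3 of each site, so after positions 167, 185.
StuI sites (AGGCCT) start at positions 123, 134, 214.
StuI cuts after base 3 of each site, so after positions 125, 136, 216.
Combined cut positions: 125, 136, 167, 185, 216.
Circular molecule, 5 cuts → 5 fragments:
  126–136 → 11 bp
  137–167 → 31 bp
  168–185 → 18 bp
  186–216 → 31 bp
  217–219 then 1–125 → 3 + 125 = 128 bp
Sorted largest to smallest: 128, 31, 31, 18, 11 bp.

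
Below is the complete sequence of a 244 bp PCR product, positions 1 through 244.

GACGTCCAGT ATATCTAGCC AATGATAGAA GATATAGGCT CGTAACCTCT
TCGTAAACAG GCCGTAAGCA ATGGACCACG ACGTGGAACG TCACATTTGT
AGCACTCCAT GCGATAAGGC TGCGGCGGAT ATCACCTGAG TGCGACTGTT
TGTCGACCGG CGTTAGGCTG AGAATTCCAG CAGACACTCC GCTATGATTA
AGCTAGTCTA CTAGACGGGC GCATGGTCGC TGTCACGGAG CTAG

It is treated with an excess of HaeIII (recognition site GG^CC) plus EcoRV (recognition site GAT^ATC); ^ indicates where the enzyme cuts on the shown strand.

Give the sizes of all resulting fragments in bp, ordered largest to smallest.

The HaeIII site (GGCC) starts at position 60.
HaeIII cuts after base 2 of each site, so after position 61.
The EcoRV site (GATATC) starts at position 128.
EcoRV cuts after base 3 of each site, so after position 130.
Combined cut positions: 61, 130.
Linear molecule, 2 cuts → 3 fragments:
  1–61 → 61 bp
  62–130 → 69 bp
  131–244 → 114 bp
Sorted largest to smallest: 114, 69, 61 bp.

114, 69, 61 bp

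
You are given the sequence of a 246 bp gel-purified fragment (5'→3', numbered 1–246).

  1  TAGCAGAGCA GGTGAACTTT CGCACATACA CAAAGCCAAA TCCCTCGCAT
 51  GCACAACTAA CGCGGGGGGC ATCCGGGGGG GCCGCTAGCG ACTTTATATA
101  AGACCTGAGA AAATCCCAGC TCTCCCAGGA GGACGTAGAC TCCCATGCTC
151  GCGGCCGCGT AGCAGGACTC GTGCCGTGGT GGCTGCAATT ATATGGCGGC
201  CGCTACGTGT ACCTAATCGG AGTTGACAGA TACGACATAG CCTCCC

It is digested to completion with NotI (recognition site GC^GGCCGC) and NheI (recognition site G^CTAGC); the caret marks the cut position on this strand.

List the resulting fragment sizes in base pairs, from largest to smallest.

NotI sites (GCGGCCGC) start at positions 151, 196.
NotI cuts after base 2 of each site, so after positions 152, 197.
The NheI site (GCTAGC) starts at position 84.
NheI cuts after the first base of each site, so after position 84.
Combined cut positions: 84, 152, 197.
Linear molecule, 3 cuts → 4 fragments:
  1–84 → 84 bp
  85–152 → 68 bp
  153–197 → 45 bp
  198–246 → 49 bp
Sorted largest to smallest: 84, 68, 49, 45 bp.

84, 68, 49, 45 bp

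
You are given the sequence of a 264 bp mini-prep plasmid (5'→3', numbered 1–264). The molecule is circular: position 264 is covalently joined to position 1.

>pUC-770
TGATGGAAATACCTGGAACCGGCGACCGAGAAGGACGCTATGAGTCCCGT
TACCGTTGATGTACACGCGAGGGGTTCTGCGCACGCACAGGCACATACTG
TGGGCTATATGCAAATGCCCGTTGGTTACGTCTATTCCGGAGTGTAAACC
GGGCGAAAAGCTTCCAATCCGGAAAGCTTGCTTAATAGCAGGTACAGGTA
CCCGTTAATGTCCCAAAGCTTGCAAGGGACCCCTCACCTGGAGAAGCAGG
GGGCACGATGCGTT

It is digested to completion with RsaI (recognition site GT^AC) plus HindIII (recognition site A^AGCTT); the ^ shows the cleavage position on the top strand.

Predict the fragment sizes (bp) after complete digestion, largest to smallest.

110, 96, 19, 17, 16, 6 bp

RsaI sites (GTAC) start at positions 61, 192, 198.
RsaI cuts after base 2 of each site, so after positions 62, 193, 199.
HindIII sites (AAGCTT) start at positions 158, 174, 216.
HindIII cuts after the first base of each site, so after positions 158, 174, 216.
Combined cut positions: 62, 158, 174, 193, 199, 216.
Circular molecule, 6 cuts → 6 fragments:
  63–158 → 96 bp
  159–174 → 16 bp
  175–193 → 19 bp
  194–199 → 6 bp
  200–216 → 17 bp
  217–264 then 1–62 → 48 + 62 = 110 bp
Sorted largest to smallest: 110, 96, 19, 17, 16, 6 bp.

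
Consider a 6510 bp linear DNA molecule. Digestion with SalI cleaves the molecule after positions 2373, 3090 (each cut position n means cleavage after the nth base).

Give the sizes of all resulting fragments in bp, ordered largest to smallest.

Linear molecule, 2 cuts → 3 fragments:
  2373 − 0 = 2373 bp
  3090 − 2373 = 717 bp
  6510 − 3090 = 3420 bp
Sorted largest to smallest: 3420, 2373, 717 bp.

3420, 2373, 717 bp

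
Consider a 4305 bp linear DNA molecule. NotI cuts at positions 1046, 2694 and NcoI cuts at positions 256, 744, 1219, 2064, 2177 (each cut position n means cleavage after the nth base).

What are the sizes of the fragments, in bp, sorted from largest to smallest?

1611, 845, 517, 488, 302, 256, 173, 113 bp

Combined cut positions (sorted): 256, 744, 1046, 1219, 2064, 2177, 2694.
Linear molecule, 7 cuts → 8 fragments:
  256 − 0 = 256 bp
  744 − 256 = 488 bp
  1046 − 744 = 302 bp
  1219 − 1046 = 173 bp
  2064 − 1219 = 845 bp
  2177 − 2064 = 113 bp
  2694 − 2177 = 517 bp
  4305 − 2694 = 1611 bp
Sorted largest to smallest: 1611, 845, 517, 488, 302, 256, 173, 113 bp.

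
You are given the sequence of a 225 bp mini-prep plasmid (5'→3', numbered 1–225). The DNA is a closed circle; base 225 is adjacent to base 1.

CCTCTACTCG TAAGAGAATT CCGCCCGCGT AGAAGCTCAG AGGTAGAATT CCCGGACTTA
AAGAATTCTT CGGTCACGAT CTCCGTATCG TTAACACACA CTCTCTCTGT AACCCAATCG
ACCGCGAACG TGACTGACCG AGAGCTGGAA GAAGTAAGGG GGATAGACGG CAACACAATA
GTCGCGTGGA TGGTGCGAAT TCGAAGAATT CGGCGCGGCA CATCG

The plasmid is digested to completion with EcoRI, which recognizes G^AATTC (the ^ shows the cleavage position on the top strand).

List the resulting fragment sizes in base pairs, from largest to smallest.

EcoRI sites (GAATTC) start at positions 16, 46, 63, 197, 206.
EcoRI cuts after the first base of each site, so after positions 16, 46, 63, 197, 206.
Circular molecule, 5 cuts → 5 fragments:
  17–46 → 30 bp
  47–63 → 17 bp
  64–197 → 134 bp
  198–206 → 9 bp
  207–225 then 1–16 → 19 + 16 = 35 bp
Sorted largest to smallest: 134, 35, 30, 17, 9 bp.

134, 35, 30, 17, 9 bp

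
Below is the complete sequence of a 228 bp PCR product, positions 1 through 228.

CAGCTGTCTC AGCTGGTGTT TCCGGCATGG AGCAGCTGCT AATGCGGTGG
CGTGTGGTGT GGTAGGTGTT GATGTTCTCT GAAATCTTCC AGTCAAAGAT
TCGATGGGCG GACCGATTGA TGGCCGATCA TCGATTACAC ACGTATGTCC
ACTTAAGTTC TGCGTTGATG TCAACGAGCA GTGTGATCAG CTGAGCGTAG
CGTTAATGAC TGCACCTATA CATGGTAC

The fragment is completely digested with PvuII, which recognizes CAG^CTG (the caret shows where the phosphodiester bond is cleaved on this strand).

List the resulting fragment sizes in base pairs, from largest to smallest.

155, 38, 23, 9, 3 bp

PvuII sites (CAGCTG) start at positions 1, 10, 33, 188.
PvuII cuts after base 3 of each site, so after positions 3, 12, 35, 190.
Linear molecule, 4 cuts → 5 fragments:
  1–3 → 3 bp
  4–12 → 9 bp
  13–35 → 23 bp
  36–190 → 155 bp
  191–228 → 38 bp
Sorted largest to smallest: 155, 38, 23, 9, 3 bp.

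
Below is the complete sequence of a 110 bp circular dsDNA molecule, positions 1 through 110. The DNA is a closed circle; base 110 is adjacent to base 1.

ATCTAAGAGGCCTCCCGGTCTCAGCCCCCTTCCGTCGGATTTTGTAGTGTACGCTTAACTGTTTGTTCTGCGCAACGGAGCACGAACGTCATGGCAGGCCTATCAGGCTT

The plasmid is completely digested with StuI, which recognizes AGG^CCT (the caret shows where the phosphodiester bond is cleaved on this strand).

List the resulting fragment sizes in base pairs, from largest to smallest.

88, 22 bp

StuI sites (AGGCCT) start at positions 8, 96.
StuI cuts after base 3 of each site, so after positions 10, 98.
Circular molecule, 2 cuts → 2 fragments:
  11–98 → 88 bp
  99–110 then 1–10 → 12 + 10 = 22 bp
Sorted largest to smallest: 88, 22 bp.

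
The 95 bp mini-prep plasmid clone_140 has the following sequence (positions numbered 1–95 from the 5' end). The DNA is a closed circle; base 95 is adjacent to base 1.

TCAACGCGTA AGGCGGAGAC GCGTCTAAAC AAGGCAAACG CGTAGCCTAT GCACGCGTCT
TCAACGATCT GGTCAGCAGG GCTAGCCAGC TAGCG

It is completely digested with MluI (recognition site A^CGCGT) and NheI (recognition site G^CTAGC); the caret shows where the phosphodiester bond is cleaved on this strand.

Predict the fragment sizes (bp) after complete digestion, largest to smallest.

MluI sites (ACGCGT) start at positions 4, 19, 38, 53.
MluI cuts after the first base of each site, so after positions 4, 19, 38, 53.
NheI sites (GCTAGC) start at positions 81, 89.
NheI cuts after the first base of each site, so after positions 81, 89.
Combined cut positions: 4, 19, 38, 53, 81, 89.
Circular molecule, 6 cuts → 6 fragments:
  5–19 → 15 bp
  20–38 → 19 bp
  39–53 → 15 bp
  54–81 → 28 bp
  82–89 → 8 bp
  90–95 then 1–4 → 6 + 4 = 10 bp
Sorted largest to smallest: 28, 19, 15, 15, 10, 8 bp.

28, 19, 15, 15, 10, 8 bp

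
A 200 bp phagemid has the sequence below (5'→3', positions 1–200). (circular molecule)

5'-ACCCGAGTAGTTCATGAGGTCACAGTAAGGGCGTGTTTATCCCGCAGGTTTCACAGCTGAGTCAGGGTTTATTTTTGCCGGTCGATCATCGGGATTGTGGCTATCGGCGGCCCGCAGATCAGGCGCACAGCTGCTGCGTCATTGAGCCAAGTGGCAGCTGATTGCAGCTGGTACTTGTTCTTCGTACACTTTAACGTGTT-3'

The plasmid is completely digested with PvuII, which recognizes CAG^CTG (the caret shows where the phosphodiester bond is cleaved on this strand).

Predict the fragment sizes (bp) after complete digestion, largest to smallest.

PvuII sites (CAGCTG) start at positions 54, 128, 155, 165.
PvuII cuts after base 3 of each site, so after positions 56, 130, 157, 167.
Circular molecule, 4 cuts → 4 fragments:
  57–130 → 74 bp
  131–157 → 27 bp
  158–167 → 10 bp
  168–200 then 1–56 → 33 + 56 = 89 bp
Sorted largest to smallest: 89, 74, 27, 10 bp.

89, 74, 27, 10 bp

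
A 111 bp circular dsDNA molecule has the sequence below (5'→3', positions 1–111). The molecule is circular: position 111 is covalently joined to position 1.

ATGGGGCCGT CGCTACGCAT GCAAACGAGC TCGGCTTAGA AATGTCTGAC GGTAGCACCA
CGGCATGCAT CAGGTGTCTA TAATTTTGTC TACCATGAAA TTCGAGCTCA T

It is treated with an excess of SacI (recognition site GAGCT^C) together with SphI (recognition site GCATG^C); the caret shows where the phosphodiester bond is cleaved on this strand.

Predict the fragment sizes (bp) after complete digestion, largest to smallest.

41, 36, 24, 10 bp

SacI sites (GAGCTC) start at positions 27, 104.
SacI cuts after base 5 of each site (before the last base), so after positions 31, 108.
SphI sites (GCATGC) start at positions 17, 63.
SphI cuts after base 5 of each site (before the last base), so after positions 21, 67.
Combined cut positions: 21, 31, 67, 108.
Circular molecule, 4 cuts → 4 fragments:
  22–31 → 10 bp
  32–67 → 36 bp
  68–108 → 41 bp
  109–111 then 1–21 → 3 + 21 = 24 bp
Sorted largest to smallest: 41, 36, 24, 10 bp.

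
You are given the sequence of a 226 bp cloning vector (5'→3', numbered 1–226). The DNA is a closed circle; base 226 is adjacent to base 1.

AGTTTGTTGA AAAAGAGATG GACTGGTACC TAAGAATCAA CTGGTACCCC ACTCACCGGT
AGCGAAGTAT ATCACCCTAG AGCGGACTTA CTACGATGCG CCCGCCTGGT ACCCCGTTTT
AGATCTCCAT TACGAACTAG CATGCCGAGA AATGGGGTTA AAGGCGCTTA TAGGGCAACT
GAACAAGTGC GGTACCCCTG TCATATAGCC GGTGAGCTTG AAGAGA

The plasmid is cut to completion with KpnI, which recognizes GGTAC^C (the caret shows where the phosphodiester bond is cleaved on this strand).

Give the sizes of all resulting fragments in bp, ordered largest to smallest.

KpnI sites (GGTACC) start at positions 25, 43, 108, 191.
KpnI cuts after base 5 of each site (before the last base), so after positions 29, 47, 112, 195.
Circular molecule, 4 cuts → 4 fragments:
  30–47 → 18 bp
  48–112 → 65 bp
  113–195 → 83 bp
  196–226 then 1–29 → 31 + 29 = 60 bp
Sorted largest to smallest: 83, 65, 60, 18 bp.

83, 65, 60, 18 bp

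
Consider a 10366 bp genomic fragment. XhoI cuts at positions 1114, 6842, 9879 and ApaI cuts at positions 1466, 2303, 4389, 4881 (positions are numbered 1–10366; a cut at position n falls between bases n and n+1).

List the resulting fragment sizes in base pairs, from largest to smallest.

3037, 2086, 1961, 1114, 837, 492, 487, 352 bp

Combined cut positions (sorted): 1114, 1466, 2303, 4389, 4881, 6842, 9879.
Linear molecule, 7 cuts → 8 fragments:
  1114 − 0 = 1114 bp
  1466 − 1114 = 352 bp
  2303 − 1466 = 837 bp
  4389 − 2303 = 2086 bp
  4881 − 4389 = 492 bp
  6842 − 4881 = 1961 bp
  9879 − 6842 = 3037 bp
  10366 − 9879 = 487 bp
Sorted largest to smallest: 3037, 2086, 1961, 1114, 837, 492, 487, 352 bp.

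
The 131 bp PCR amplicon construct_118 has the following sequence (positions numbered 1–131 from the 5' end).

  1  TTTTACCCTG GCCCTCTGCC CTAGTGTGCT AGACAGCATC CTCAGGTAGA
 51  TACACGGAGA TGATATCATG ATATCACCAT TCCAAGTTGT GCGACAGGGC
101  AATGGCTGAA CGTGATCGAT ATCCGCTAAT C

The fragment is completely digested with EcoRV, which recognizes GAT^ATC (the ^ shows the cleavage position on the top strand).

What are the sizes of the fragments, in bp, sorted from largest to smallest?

64, 48, 11, 8 bp

EcoRV sites (GATATC) start at positions 62, 70, 118.
EcoRV cuts after base 3 of each site, so after positions 64, 72, 120.
Linear molecule, 3 cuts → 4 fragments:
  1–64 → 64 bp
  65–72 → 8 bp
  73–120 → 48 bp
  121–131 → 11 bp
Sorted largest to smallest: 64, 48, 11, 8 bp.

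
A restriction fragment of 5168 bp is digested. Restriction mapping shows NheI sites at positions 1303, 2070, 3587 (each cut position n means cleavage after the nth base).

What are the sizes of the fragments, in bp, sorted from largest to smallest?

Linear molecule, 3 cuts → 4 fragments:
  1303 − 0 = 1303 bp
  2070 − 1303 = 767 bp
  3587 − 2070 = 1517 bp
  5168 − 3587 = 1581 bp
Sorted largest to smallest: 1581, 1517, 1303, 767 bp.

1581, 1517, 1303, 767 bp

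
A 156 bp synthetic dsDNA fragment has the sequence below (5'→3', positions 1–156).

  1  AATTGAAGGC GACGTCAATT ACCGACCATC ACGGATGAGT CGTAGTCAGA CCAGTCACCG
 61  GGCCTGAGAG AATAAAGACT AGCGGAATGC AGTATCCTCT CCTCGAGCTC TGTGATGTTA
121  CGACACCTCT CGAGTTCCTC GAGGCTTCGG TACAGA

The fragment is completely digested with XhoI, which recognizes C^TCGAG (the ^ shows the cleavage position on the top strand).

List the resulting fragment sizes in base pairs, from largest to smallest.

XhoI sites (CTCGAG) start at positions 102, 129, 138.
XhoI cuts after the first base of each site, so after positions 102, 129, 138.
Linear molecule, 3 cuts → 4 fragments:
  1–102 → 102 bp
  103–129 → 27 bp
  130–138 → 9 bp
  139–156 → 18 bp
Sorted largest to smallest: 102, 27, 18, 9 bp.

102, 27, 18, 9 bp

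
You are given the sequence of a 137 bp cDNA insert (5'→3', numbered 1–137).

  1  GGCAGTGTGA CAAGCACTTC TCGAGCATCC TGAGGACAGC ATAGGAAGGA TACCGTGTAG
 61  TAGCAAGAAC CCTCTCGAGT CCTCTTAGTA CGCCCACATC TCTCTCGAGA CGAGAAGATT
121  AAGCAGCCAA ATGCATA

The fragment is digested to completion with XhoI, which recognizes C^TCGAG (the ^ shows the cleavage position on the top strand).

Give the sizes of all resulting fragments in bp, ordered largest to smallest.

XhoI sites (CTCGAG) start at positions 20, 74, 104.
XhoI cuts after the first base of each site, so after positions 20, 74, 104.
Linear molecule, 3 cuts → 4 fragments:
  1–20 → 20 bp
  21–74 → 54 bp
  75–104 → 30 bp
  105–137 → 33 bp
Sorted largest to smallest: 54, 33, 30, 20 bp.

54, 33, 30, 20 bp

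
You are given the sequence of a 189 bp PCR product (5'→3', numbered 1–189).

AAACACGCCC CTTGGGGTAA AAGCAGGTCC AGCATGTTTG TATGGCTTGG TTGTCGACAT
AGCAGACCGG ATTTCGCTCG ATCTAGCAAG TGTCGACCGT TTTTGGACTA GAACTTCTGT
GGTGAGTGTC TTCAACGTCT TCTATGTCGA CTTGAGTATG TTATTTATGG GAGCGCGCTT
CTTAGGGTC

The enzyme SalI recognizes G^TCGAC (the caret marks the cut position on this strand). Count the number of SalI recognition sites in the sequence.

3

GTCGAC occurs starting at positions 53, 92, 146.
SalI cuts at 3 sites.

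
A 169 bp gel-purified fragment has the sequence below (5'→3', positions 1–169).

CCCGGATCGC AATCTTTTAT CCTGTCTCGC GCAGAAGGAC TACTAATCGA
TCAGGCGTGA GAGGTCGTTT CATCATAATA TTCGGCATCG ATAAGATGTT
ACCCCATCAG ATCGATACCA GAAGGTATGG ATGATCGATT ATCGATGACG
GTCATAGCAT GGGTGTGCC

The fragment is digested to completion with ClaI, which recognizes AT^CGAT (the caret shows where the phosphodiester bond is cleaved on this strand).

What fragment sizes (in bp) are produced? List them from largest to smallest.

ClaI sites (ATCGAT) start at positions 46, 87, 111, 134, 141.
ClaI cuts after base 2 of each site, so after positions 47, 88, 112, 135, 142.
Linear molecule, 5 cuts → 6 fragments:
  1–47 → 47 bp
  48–88 → 41 bp
  89–112 → 24 bp
  113–135 → 23 bp
  136–142 → 7 bp
  143–169 → 27 bp
Sorted largest to smallest: 47, 41, 27, 24, 23, 7 bp.

47, 41, 27, 24, 23, 7 bp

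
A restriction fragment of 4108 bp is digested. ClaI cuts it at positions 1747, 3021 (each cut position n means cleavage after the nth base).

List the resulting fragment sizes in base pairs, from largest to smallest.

1747, 1274, 1087 bp

Linear molecule, 2 cuts → 3 fragments:
  1747 − 0 = 1747 bp
  3021 − 1747 = 1274 bp
  4108 − 3021 = 1087 bp
Sorted largest to smallest: 1747, 1274, 1087 bp.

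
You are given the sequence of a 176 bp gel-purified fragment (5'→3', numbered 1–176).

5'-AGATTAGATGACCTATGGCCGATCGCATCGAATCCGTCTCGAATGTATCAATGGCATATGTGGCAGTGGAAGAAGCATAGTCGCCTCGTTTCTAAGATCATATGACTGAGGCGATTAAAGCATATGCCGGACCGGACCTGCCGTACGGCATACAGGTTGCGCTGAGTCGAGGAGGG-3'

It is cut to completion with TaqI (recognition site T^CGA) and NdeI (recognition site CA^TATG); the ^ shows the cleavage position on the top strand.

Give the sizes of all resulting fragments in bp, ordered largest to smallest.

TaqI sites (TCGA) start at positions 28, 39, 167.
TaqI cuts after the first base of each site, so after positions 28, 39, 167.
NdeI sites (CATATG) start at positions 55, 99, 121.
NdeI cuts after base 2 of each site, so after positions 56, 100, 122.
Combined cut positions: 28, 39, 56, 100, 122, 167.
Linear molecule, 6 cuts → 7 fragments:
  1–28 → 28 bp
  29–39 → 11 bp
  40–56 → 17 bp
  57–100 → 44 bp
  101–122 → 22 bp
  123–167 → 45 bp
  168–176 → 9 bp
Sorted largest to smallest: 45, 44, 28, 22, 17, 11, 9 bp.

45, 44, 28, 22, 17, 11, 9 bp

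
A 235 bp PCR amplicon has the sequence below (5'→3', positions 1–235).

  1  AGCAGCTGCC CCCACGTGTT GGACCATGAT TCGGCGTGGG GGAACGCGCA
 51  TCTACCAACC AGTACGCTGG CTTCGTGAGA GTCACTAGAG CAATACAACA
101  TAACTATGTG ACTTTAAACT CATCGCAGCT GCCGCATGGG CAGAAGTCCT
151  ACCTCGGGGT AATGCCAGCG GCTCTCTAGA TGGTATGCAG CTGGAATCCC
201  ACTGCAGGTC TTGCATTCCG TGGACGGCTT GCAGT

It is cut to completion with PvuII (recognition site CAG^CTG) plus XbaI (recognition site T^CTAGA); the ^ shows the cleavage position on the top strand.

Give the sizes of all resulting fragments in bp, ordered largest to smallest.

123, 47, 45, 15, 5 bp

PvuII sites (CAGCTG) start at positions 3, 126, 188.
PvuII cuts after base 3 of each site, so after positions 5, 128, 190.
The XbaI site (TCTAGA) starts at position 175.
XbaI cuts after the first base of each site, so after position 175.
Combined cut positions: 5, 128, 175, 190.
Linear molecule, 4 cuts → 5 fragments:
  1–5 → 5 bp
  6–128 → 123 bp
  129–175 → 47 bp
  176–190 → 15 bp
  191–235 → 45 bp
Sorted largest to smallest: 123, 47, 45, 15, 5 bp.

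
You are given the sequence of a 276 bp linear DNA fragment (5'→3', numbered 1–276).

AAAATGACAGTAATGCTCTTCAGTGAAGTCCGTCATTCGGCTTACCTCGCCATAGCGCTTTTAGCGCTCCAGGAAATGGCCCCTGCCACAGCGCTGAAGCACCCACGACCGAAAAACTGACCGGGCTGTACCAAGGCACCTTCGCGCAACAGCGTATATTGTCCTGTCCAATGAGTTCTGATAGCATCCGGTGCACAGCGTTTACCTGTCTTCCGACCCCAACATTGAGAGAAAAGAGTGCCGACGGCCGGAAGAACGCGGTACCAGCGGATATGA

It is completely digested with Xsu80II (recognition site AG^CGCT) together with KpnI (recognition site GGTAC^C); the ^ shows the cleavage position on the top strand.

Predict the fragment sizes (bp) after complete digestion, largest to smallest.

173, 55, 27, 12, 9 bp

Xsu80II sites (AGCGCT) start at positions 54, 63, 90.
Xsu80II cuts after base 2 of each site, so after positions 55, 64, 91.
The KpnI site (GGTACC) starts at position 260.
KpnI cuts after base 5 of each site (before the last base), so after position 264.
Combined cut positions: 55, 64, 91, 264.
Linear molecule, 4 cuts → 5 fragments:
  1–55 → 55 bp
  56–64 → 9 bp
  65–91 → 27 bp
  92–264 → 173 bp
  265–276 → 12 bp
Sorted largest to smallest: 173, 55, 27, 12, 9 bp.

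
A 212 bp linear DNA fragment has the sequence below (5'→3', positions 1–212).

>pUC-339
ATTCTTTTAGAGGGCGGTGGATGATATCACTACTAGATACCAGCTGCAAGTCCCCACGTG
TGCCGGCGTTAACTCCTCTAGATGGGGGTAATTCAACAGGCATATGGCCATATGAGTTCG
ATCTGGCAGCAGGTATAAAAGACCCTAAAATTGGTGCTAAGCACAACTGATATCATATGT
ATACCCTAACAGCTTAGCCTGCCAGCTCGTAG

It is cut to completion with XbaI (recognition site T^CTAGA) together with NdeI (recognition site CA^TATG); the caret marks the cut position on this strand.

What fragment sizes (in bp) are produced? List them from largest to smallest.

77, 65, 37, 25, 8 bp

The XbaI site (TCTAGA) starts at position 77.
XbaI cuts after the first base of each site, so after position 77.
NdeI sites (CATATG) start at positions 101, 109, 174.
NdeI cuts after base 2 of each site, so after positions 102, 110, 175.
Combined cut positions: 77, 102, 110, 175.
Linear molecule, 4 cuts → 5 fragments:
  1–77 → 77 bp
  78–102 → 25 bp
  103–110 → 8 bp
  111–175 → 65 bp
  176–212 → 37 bp
Sorted largest to smallest: 77, 65, 37, 25, 8 bp.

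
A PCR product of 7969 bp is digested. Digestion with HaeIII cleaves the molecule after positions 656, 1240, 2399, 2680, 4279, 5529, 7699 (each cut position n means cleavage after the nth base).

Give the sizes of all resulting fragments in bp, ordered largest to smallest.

Linear molecule, 7 cuts → 8 fragments:
  656 − 0 = 656 bp
  1240 − 656 = 584 bp
  2399 − 1240 = 1159 bp
  2680 − 2399 = 281 bp
  4279 − 2680 = 1599 bp
  5529 − 4279 = 1250 bp
  7699 − 5529 = 2170 bp
  7969 − 7699 = 270 bp
Sorted largest to smallest: 2170, 1599, 1250, 1159, 656, 584, 281, 270 bp.

2170, 1599, 1250, 1159, 656, 584, 281, 270 bp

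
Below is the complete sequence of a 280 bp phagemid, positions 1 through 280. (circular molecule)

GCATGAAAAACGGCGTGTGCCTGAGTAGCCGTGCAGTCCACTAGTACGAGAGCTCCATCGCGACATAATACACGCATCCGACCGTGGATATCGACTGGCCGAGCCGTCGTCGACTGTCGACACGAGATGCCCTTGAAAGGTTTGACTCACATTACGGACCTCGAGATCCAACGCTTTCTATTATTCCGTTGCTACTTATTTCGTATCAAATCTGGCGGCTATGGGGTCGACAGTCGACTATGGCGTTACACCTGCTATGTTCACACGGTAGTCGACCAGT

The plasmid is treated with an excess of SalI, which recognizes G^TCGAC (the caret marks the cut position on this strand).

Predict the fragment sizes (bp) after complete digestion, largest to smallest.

118, 110, 38, 7, 7 bp

SalI sites (GTCGAC) start at positions 109, 116, 226, 233, 271.
SalI cuts after the first base of each site, so after positions 109, 116, 226, 233, 271.
Circular molecule, 5 cuts → 5 fragments:
  110–116 → 7 bp
  117–226 → 110 bp
  227–233 → 7 bp
  234–271 → 38 bp
  272–280 then 1–109 → 9 + 109 = 118 bp
Sorted largest to smallest: 118, 110, 38, 7, 7 bp.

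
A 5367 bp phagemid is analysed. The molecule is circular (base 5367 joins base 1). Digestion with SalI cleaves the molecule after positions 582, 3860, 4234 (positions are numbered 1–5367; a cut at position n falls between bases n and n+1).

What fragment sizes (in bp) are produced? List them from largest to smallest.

Circular molecule, 3 cuts → 3 fragments:
  3860 − 582 = 3278 bp
  4234 − 3860 = 374 bp
  wrap: 5367 − 4234 + 582 = 1715 bp
Sorted largest to smallest: 3278, 1715, 374 bp.

3278, 1715, 374 bp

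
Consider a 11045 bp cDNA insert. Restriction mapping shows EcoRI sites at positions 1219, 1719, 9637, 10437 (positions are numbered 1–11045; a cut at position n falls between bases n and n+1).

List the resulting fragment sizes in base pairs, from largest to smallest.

Linear molecule, 4 cuts → 5 fragments:
  1219 − 0 = 1219 bp
  1719 − 1219 = 500 bp
  9637 − 1719 = 7918 bp
  10437 − 9637 = 800 bp
  11045 − 10437 = 608 bp
Sorted largest to smallest: 7918, 1219, 800, 608, 500 bp.

7918, 1219, 800, 608, 500 bp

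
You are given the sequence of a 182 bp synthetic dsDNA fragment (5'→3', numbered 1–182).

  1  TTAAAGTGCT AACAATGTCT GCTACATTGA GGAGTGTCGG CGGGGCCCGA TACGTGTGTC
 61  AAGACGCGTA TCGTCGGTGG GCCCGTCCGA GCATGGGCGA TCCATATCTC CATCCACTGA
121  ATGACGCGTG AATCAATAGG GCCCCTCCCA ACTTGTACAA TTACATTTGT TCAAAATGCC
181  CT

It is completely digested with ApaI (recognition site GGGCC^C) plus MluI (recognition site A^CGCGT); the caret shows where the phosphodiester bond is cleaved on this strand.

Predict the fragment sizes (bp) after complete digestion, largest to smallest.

47, 41, 39, 19, 19, 17 bp

ApaI sites (GGGCCC) start at positions 43, 79, 139.
ApaI cuts after base 5 of each site (before the last base), so after positions 47, 83, 143.
MluI sites (ACGCGT) start at positions 64, 124.
MluI cuts after the first base of each site, so after positions 64, 124.
Combined cut positions: 47, 64, 83, 124, 143.
Linear molecule, 5 cuts → 6 fragments:
  1–47 → 47 bp
  48–64 → 17 bp
  65–83 → 19 bp
  84–124 → 41 bp
  125–143 → 19 bp
  144–182 → 39 bp
Sorted largest to smallest: 47, 41, 39, 19, 19, 17 bp.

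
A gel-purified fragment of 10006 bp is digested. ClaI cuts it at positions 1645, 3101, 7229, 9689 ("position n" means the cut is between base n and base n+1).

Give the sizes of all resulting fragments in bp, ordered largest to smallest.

Linear molecule, 4 cuts → 5 fragments:
  1645 − 0 = 1645 bp
  3101 − 1645 = 1456 bp
  7229 − 3101 = 4128 bp
  9689 − 7229 = 2460 bp
  10006 − 9689 = 317 bp
Sorted largest to smallest: 4128, 2460, 1645, 1456, 317 bp.

4128, 2460, 1645, 1456, 317 bp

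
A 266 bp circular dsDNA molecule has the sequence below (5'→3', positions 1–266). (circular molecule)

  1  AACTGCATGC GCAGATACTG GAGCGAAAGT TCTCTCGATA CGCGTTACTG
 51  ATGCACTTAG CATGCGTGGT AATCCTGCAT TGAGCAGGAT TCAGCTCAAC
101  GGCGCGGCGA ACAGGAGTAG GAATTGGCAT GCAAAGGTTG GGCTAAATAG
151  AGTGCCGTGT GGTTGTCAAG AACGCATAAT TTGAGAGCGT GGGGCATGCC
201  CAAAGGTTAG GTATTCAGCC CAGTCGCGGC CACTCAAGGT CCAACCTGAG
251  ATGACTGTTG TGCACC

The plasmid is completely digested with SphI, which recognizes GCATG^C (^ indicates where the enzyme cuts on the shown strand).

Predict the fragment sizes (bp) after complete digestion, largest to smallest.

77, 67, 67, 55 bp

SphI sites (GCATGC) start at positions 5, 60, 127, 194.
SphI cuts after base 5 of each site (before the last base), so after positions 9, 64, 131, 198.
Circular molecule, 4 cuts → 4 fragments:
  10–64 → 55 bp
  65–131 → 67 bp
  132–198 → 67 bp
  199–266 then 1–9 → 68 + 9 = 77 bp
Sorted largest to smallest: 77, 67, 67, 55 bp.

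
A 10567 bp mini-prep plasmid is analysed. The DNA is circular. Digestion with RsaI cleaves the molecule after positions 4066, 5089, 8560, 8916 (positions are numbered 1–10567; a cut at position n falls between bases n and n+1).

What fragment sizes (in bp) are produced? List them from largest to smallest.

5717, 3471, 1023, 356 bp

Circular molecule, 4 cuts → 4 fragments:
  5089 − 4066 = 1023 bp
  8560 − 5089 = 3471 bp
  8916 − 8560 = 356 bp
  wrap: 10567 − 8916 + 4066 = 5717 bp
Sorted largest to smallest: 5717, 3471, 1023, 356 bp.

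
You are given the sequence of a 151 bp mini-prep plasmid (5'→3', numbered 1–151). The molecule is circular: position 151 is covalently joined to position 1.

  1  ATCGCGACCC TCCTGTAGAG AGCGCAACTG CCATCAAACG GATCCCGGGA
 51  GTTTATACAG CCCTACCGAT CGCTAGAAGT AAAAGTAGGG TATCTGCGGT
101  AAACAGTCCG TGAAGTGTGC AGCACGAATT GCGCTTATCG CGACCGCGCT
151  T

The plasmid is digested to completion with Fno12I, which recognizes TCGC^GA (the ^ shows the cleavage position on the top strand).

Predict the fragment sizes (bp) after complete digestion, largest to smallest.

136, 15 bp

Fno12I sites (TCGCGA) start at positions 2, 138.
Fno12I cuts after base 4 of each site, so after positions 5, 141.
Circular molecule, 2 cuts → 2 fragments:
  6–141 → 136 bp
  142–151 then 1–5 → 10 + 5 = 15 bp
Sorted largest to smallest: 136, 15 bp.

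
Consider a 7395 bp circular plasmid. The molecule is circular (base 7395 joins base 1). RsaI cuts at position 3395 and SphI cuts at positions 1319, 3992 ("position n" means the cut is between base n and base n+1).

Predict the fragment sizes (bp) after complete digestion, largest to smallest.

Combined cut positions (sorted): 1319, 3395, 3992.
Circular molecule, 3 cuts → 3 fragments:
  3395 − 1319 = 2076 bp
  3992 − 3395 = 597 bp
  wrap: 7395 − 3992 + 1319 = 4722 bp
Sorted largest to smallest: 4722, 2076, 597 bp.

4722, 2076, 597 bp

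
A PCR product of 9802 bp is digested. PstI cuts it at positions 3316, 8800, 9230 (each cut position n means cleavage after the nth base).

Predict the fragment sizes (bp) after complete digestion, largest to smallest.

Linear molecule, 3 cuts → 4 fragments:
  3316 − 0 = 3316 bp
  8800 − 3316 = 5484 bp
  9230 − 8800 = 430 bp
  9802 − 9230 = 572 bp
Sorted largest to smallest: 5484, 3316, 572, 430 bp.

5484, 3316, 572, 430 bp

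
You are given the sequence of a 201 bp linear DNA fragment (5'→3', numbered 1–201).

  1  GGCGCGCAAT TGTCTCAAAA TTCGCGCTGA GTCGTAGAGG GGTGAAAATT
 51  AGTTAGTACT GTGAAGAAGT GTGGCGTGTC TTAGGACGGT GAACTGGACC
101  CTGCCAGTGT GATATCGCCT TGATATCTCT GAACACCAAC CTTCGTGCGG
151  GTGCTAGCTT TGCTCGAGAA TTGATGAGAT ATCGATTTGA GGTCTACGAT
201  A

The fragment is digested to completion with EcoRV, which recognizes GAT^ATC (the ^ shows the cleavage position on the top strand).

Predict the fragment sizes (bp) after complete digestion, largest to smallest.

113, 56, 21, 11 bp

EcoRV sites (GATATC) start at positions 111, 122, 178.
EcoRV cuts after base 3 of each site, so after positions 113, 124, 180.
Linear molecule, 3 cuts → 4 fragments:
  1–113 → 113 bp
  114–124 → 11 bp
  125–180 → 56 bp
  181–201 → 21 bp
Sorted largest to smallest: 113, 56, 21, 11 bp.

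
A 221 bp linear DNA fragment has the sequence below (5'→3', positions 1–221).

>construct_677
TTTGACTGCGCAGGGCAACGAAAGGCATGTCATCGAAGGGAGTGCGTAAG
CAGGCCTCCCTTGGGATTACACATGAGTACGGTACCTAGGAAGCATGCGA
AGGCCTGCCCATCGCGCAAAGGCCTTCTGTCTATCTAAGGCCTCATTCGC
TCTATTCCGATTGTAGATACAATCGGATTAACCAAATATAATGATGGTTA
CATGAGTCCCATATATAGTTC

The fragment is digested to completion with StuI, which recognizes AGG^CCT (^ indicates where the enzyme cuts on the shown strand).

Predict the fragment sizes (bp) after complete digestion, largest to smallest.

81, 54, 49, 19, 18 bp

StuI sites (AGGCCT) start at positions 52, 101, 120, 138.
StuI cuts after base 3 of each site, so after positions 54, 103, 122, 140.
Linear molecule, 4 cuts → 5 fragments:
  1–54 → 54 bp
  55–103 → 49 bp
  104–122 → 19 bp
  123–140 → 18 bp
  141–221 → 81 bp
Sorted largest to smallest: 81, 54, 49, 19, 18 bp.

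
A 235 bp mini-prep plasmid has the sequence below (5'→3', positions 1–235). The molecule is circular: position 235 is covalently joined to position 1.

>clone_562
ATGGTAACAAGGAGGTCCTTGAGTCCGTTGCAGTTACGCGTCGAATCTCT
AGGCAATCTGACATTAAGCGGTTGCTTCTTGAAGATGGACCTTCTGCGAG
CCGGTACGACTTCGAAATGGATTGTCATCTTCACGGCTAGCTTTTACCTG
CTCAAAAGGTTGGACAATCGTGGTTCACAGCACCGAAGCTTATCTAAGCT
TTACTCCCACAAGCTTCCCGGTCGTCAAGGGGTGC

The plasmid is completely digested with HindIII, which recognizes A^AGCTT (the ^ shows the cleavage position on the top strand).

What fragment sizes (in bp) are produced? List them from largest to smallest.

210, 15, 10 bp

HindIII sites (AAGCTT) start at positions 186, 196, 211.
HindIII cuts after the first base of each site, so after positions 186, 196, 211.
Circular molecule, 3 cuts → 3 fragments:
  187–196 → 10 bp
  197–211 → 15 bp
  212–235 then 1–186 → 24 + 186 = 210 bp
Sorted largest to smallest: 210, 15, 10 bp.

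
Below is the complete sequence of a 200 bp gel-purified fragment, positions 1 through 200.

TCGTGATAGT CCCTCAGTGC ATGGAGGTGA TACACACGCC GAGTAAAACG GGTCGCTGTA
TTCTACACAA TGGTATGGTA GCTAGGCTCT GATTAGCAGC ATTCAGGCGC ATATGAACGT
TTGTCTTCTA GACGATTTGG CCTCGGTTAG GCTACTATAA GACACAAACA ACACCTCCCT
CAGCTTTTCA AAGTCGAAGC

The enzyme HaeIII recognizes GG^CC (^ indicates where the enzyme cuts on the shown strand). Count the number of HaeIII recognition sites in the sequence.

1

GGCC occurs starting at position 139.
HaeIII cuts at 1 site.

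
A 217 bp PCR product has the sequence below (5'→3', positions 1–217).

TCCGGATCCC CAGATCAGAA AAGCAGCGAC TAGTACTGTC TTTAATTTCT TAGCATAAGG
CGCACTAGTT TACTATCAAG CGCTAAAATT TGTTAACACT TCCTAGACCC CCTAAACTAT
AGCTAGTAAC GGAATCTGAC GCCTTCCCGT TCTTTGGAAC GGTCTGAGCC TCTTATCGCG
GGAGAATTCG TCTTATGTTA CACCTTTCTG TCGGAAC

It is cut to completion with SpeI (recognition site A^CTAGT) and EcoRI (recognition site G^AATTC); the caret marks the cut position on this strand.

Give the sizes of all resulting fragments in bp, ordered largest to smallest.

120, 35, 33, 29 bp

SpeI sites (ACTAGT) start at positions 29, 64.
SpeI cuts after the first base of each site, so after positions 29, 64.
The EcoRI site (GAATTC) starts at position 184.
EcoRI cuts after the first base of each site, so after position 184.
Combined cut positions: 29, 64, 184.
Linear molecule, 3 cuts → 4 fragments:
  1–29 → 29 bp
  30–64 → 35 bp
  65–184 → 120 bp
  185–217 → 33 bp
Sorted largest to smallest: 120, 35, 33, 29 bp.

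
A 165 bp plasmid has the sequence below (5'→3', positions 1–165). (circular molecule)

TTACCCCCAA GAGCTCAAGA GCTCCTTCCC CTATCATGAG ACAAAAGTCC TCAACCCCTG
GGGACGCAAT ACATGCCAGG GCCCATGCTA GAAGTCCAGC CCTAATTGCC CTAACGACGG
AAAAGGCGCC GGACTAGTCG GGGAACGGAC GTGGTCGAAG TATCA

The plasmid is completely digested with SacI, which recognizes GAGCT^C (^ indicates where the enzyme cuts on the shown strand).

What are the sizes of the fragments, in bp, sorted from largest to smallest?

157, 8 bp

SacI sites (GAGCTC) start at positions 11, 19.
SacI cuts after base 5 of each site (before the last base), so after positions 15, 23.
Circular molecule, 2 cuts → 2 fragments:
  16–23 → 8 bp
  24–165 then 1–15 → 142 + 15 = 157 bp
Sorted largest to smallest: 157, 8 bp.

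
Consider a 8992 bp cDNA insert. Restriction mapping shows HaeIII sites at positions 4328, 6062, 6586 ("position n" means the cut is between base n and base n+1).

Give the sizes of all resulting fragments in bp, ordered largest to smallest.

Linear molecule, 3 cuts → 4 fragments:
  4328 − 0 = 4328 bp
  6062 − 4328 = 1734 bp
  6586 − 6062 = 524 bp
  8992 − 6586 = 2406 bp
Sorted largest to smallest: 4328, 2406, 1734, 524 bp.

4328, 2406, 1734, 524 bp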